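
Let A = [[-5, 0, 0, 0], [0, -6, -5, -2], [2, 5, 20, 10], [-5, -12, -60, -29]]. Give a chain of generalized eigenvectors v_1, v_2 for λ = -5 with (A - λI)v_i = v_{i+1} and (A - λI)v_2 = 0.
v_1 = [[1, 0, 0, 0]]^T, v_2 = [[0, 0, 2, -5]]^T

We seek v_1 ∈ ker((A + 5I)^2) \ ker(A + 5I), then set v_{i+1} = (A + 5I) v_i.

One such chain is v_1 = [[1, 0, 0, 0]]^T, v_2 = [[0, 0, 2, -5]]^T. Check: (A + 5I) v_2 = [[0, 0, 0, 0]]^T = 0.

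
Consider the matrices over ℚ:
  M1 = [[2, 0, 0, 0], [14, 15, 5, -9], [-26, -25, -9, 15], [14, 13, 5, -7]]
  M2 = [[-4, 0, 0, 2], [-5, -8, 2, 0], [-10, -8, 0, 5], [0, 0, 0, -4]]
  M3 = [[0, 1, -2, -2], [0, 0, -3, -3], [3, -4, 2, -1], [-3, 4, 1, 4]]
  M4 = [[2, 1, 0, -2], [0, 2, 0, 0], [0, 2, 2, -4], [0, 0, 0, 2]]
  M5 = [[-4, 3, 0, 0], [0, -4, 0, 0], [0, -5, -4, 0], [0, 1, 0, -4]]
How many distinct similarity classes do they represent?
5 classes: {M1}, {M2}, {M3}, {M4}, {M5}

Characteristic polynomials: χ_{M1} = (x - 2)^2(x - 1)(x + 4), χ_{M2} = (x + 4)^4, χ_{M3} = x^2(x - 3)^2, χ_{M4} = (x - 2)^4, χ_{M5} = (x + 4)^4.

{M1}: invariant factors x - 2, (x - 2)(x - 1)(x + 4).

{M2}: invariant factors (x + 4)^2, (x + 4)^2.

{M3}: invariant factors x - 3, x^2(x - 3).

{M4}: invariant factors x - 2, x - 2, (x - 2)^2.

{M5}: invariant factors x + 4, x + 4, (x + 4)^2.

Matrices are similar if and only if their invariant-factor lists agree; the partition into similarity classes is {M1}, {M2}, {M3}, {M4}, {M5}.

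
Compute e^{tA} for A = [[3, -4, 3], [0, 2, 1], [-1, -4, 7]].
e^{tA} = [[(-t^2 - t + 1)*e^{4*t}, -4*t*e^{4*t}, t*(t + 3)*e^{4*t}], [-t^2*e^{4*t}/2, (1 - 2*t)*e^{4*t}, t*(t + 2)*e^{4*t}/2], [t*(-t - 1)*e^{4*t}, -4*t*e^{4*t}, (t^2 + 3*t + 1)*e^{4*t}]]

A has Jordan form J = [[4, 1, 0], [0, 4, 1], [0, 0, 4]] with A = PJP^{-1}, so e^{tA} = P e^{tJ} P^{-1}.

For a Jordan block J_k(λ), e^{tJ_k(λ)} = e^{λt} · (I + tN + t^2 N^2/2! + ... + t^{k-1} N^{k-1}/(k-1)!) where N is the nilpotent superdiagonal part.

Assembling the blocks and conjugating back gives the entries of e^{tA} as shown above.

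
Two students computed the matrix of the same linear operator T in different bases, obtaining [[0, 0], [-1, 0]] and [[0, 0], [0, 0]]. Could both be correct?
No.

Both have characteristic polynomial x^2, but the minimal polynomial of A is x^2 while the minimal polynomial of B is x. The minimal polynomial is a similarity invariant, so A and B are not similar.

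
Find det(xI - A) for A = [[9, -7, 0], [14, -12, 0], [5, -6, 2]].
χ_A(x) = (x - 2)^2(x + 5)

xI - A = [[x - 9, 7, 0], [-14, x + 12, 0], [-5, 6, x - 2]].

Expanding det(xI - A) along the first row:
det(xI - A) = + (x - 9)·det([[x + 12, 0], [6, x - 2]]) - (7)·det([[-14, 0], [-5, x - 2]]) + (0)·det([[-14, x + 12], [-5, 6]]).

Evaluating gives χ_A(x) = x^3 + x^2 - 16x + 20 = (x - 2)^2(x + 5).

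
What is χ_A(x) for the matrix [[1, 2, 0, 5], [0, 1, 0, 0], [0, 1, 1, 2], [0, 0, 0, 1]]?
χ_A(x) = (x - 1)^4

xI - A = [[x - 1, -2, 0, -5], [0, x - 1, 0, 0], [0, -1, x - 1, -2], [0, 0, 0, x - 1]].

Expanding det(xI - A) along the first row:
det(xI - A) = + (x - 1)·det([[x - 1, 0, 0], [-1, x - 1, -2], [0, 0, x - 1]]) - (-2)·det([[0, 0, 0], [0, x - 1, -2], [0, 0, x - 1]]) + (0)·det([[0, x - 1, 0], [0, -1, -2], [0, 0, x - 1]]) - (-5)·det([[0, x - 1, 0], [0, -1, x - 1], [0, 0, 0]]).

Evaluating gives χ_A(x) = x^4 - 4x^3 + 6x^2 - 4x + 1 = (x - 1)^4.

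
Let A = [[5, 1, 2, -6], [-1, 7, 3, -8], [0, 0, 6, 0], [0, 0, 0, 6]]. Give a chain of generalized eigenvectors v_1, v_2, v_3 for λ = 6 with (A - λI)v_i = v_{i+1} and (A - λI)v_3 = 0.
We seek v_1 ∈ ker((A - 6I)^3) \ ker((A - 6I)^2), then set v_{i+1} = (A - 6I) v_i.

One such chain is v_1 = [[-1, -4, 1, 0]]^T, v_2 = [[-1, 0, 0, 0]]^T, v_3 = [[1, 1, 0, 0]]^T. Check: (A - 6I) v_3 = [[0, 0, 0, 0]]^T = 0.

v_1 = [[-1, -4, 1, 0]]^T, v_2 = [[-1, 0, 0, 0]]^T, v_3 = [[1, 1, 0, 0]]^T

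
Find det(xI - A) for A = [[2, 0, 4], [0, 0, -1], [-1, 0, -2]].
χ_A(x) = x^3

xI - A = [[x - 2, 0, -4], [0, x, 1], [1, 0, x + 2]].

Expanding det(xI - A) along the first row:
det(xI - A) = + (x - 2)·det([[x, 1], [0, x + 2]]) - (0)·det([[0, 1], [1, x + 2]]) + (-4)·det([[0, x], [1, 0]]).

Evaluating gives χ_A(x) = x^3.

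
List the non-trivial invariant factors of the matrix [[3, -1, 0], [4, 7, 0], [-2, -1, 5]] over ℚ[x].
The Jordan structure of A has elementary divisors (x - 5)^2, (x - 5). Arranging the block sizes at each eigenvalue in decreasing order and taking row products gives the invariant factors.

Invariant factors (smallest first, each dividing the next): x - 5, (x - 5)^2.

Check: the last factor (x - 5)^2 is the minimal polynomial, and the product (x - 5)^3 is the characteristic polynomial.

x - 5, (x - 5)^2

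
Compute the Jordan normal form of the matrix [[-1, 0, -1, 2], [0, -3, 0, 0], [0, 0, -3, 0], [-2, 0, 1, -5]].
The characteristic polynomial is det(xI - A) = (x + 3)^4, so the eigenvalues are -3 (algebraic multiplicity 4).

For λ = -3: rank(A + 3I) = 1, rank((A + 3I)^2) = 0. The eigenspace has dimension 4 - 1 = 3, so there are 3 Jordan blocks; the rank sequence gives block sizes [2, 1, 1].

Assembling the blocks gives the Jordan form J above.

J = [[-3, 1, 0, 0], [0, -3, 0, 0], [0, 0, -3, 0], [0, 0, 0, -3]]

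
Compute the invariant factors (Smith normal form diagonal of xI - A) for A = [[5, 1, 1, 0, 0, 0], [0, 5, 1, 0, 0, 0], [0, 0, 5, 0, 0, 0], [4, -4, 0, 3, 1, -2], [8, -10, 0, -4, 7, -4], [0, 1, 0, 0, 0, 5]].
The Jordan structure of A has elementary divisors (x - 5)^3, (x - 5)^2, (x - 5). Arranging the block sizes at each eigenvalue in decreasing order and taking row products gives the invariant factors.

Invariant factors (smallest first, each dividing the next): x - 5, (x - 5)^2, (x - 5)^3.

Check: the last factor (x - 5)^3 is the minimal polynomial, and the product (x - 5)^6 is the characteristic polynomial.

x - 5, (x - 5)^2, (x - 5)^3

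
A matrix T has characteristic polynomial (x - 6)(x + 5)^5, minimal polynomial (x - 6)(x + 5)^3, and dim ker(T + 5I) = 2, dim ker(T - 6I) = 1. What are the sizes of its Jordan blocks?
Jordan blocks: (-5, 3), (-5, 2), (6, 1)

λ = -5: algebraic multiplicity 5 (exponent in χ_T), largest block size 3 (exponent in m_T), 2 blocks (geometric multiplicity). These force block sizes [3, 2].
λ = 6: algebraic multiplicity 1 (exponent in χ_T), largest block size 1 (exponent in m_T), 1 block (geometric multiplicity). This forces block sizes [1].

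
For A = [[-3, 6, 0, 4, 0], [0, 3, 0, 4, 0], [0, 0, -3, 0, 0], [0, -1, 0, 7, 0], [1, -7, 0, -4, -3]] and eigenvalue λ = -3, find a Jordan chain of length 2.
v_1 = [[1, 0, 0, 0, 0]]^T, v_2 = [[0, 0, 0, 0, 1]]^T

We seek v_1 ∈ ker((A + 3I)^2) \ ker(A + 3I), then set v_{i+1} = (A + 3I) v_i.

One such chain is v_1 = [[1, 0, 0, 0, 0]]^T, v_2 = [[0, 0, 0, 0, 1]]^T. Check: (A + 3I) v_2 = [[0, 0, 0, 0, 0]]^T = 0.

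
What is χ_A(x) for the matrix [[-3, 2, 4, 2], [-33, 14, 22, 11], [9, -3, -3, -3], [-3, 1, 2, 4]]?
χ_A(x) = (x - 3)^4

xI - A = [[x + 3, -2, -4, -2], [33, x - 14, -22, -11], [-9, 3, x + 3, 3], [3, -1, -2, x - 4]].

Expanding det(xI - A) along the first row:
det(xI - A) = + (x + 3)·det([[x - 14, -22, -11], [3, x + 3, 3], [-1, -2, x - 4]]) - (-2)·det([[33, -22, -11], [-9, x + 3, 3], [3, -2, x - 4]]) + (-4)·det([[33, x - 14, -11], [-9, 3, 3], [3, -1, x - 4]]) - (-2)·det([[33, x - 14, -22], [-9, 3, x + 3], [3, -1, -2]]).

Evaluating gives χ_A(x) = x^4 - 12x^3 + 54x^2 - 108x + 81 = (x - 3)^4.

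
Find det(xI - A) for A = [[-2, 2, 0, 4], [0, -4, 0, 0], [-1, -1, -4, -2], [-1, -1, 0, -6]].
χ_A(x) = (x + 4)^4

xI - A = [[x + 2, -2, 0, -4], [0, x + 4, 0, 0], [1, 1, x + 4, 2], [1, 1, 0, x + 6]].

Expanding det(xI - A) along the first row:
det(xI - A) = + (x + 2)·det([[x + 4, 0, 0], [1, x + 4, 2], [1, 0, x + 6]]) - (-2)·det([[0, 0, 0], [1, x + 4, 2], [1, 0, x + 6]]) + (0)·det([[0, x + 4, 0], [1, 1, 2], [1, 1, x + 6]]) - (-4)·det([[0, x + 4, 0], [1, 1, x + 4], [1, 1, 0]]).

Evaluating gives χ_A(x) = x^4 + 16x^3 + 96x^2 + 256x + 256 = (x + 4)^4.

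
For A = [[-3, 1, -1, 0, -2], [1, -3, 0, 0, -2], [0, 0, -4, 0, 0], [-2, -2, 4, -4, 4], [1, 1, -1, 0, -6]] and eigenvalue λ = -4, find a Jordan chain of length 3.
We seek v_1 ∈ ker((A + 4I)^3) \ ker((A + 4I)^2), then set v_{i+1} = (A + 4I) v_i.

One such chain is v_1 = [[0, 1, 1, 0, 0]]^T, v_2 = [[0, 1, 0, 2, 0]]^T, v_3 = [[1, 1, 0, -2, 1]]^T. Check: (A + 4I) v_3 = [[0, 0, 0, 0, 0]]^T = 0.

v_1 = [[0, 1, 1, 0, 0]]^T, v_2 = [[0, 1, 0, 2, 0]]^T, v_3 = [[1, 1, 0, -2, 1]]^T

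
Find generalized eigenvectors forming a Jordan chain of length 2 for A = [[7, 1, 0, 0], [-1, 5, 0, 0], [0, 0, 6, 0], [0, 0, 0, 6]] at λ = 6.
v_1 = [[0, 1, 0, 0]]^T, v_2 = [[1, -1, 0, 0]]^T

We seek v_1 ∈ ker((A - 6I)^2) \ ker(A - 6I), then set v_{i+1} = (A - 6I) v_i.

One such chain is v_1 = [[0, 1, 0, 0]]^T, v_2 = [[1, -1, 0, 0]]^T. Check: (A - 6I) v_2 = [[0, 0, 0, 0]]^T = 0.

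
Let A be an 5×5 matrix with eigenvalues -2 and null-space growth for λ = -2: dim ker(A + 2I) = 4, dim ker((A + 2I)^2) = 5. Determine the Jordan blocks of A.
Jordan blocks: (-2, 2), (-2, 1), (-2, 1), (-2, 1)

λ = -2: successive nullity increments [4, 1] count blocks of size ≥ k; block sizes are [2, 1, 1, 1].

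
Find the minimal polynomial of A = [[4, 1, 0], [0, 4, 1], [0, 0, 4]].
m_A(x) = (x - 4)^3

The characteristic polynomial factors as (x - 4)^3. The minimal polynomial is ∏(x - λ)^{k_λ} where k_λ is the size of the largest Jordan block at λ.

For λ = 4: rank(A - 4I) = 2, and the largest Jordan block has size 3 (the smallest k with rank((A - 4I)^k) = rank((A - 4I)^(k+1))).

So m_A(x) = (x - 4)^3.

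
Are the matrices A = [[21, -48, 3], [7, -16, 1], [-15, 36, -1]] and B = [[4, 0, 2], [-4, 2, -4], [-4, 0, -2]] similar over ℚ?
No.

Both have characteristic polynomial x(x - 2)^2, but the minimal polynomial of A is x(x - 2)^2 while the minimal polynomial of B is x(x - 2). The minimal polynomial is a similarity invariant, so A and B are not similar.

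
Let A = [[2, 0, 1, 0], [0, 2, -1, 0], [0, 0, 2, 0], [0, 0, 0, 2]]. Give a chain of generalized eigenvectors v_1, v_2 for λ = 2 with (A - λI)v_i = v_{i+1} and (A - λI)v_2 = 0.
We seek v_1 ∈ ker((A - 2I)^2) \ ker(A - 2I), then set v_{i+1} = (A - 2I) v_i.

One such chain is v_1 = [[-2, -2, 1, -2]]^T, v_2 = [[1, -1, 0, 0]]^T. Check: (A - 2I) v_2 = [[0, 0, 0, 0]]^T = 0.

v_1 = [[-2, -2, 1, -2]]^T, v_2 = [[1, -1, 0, 0]]^T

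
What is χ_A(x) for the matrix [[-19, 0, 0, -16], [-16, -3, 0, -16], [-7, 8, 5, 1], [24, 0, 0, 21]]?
xI - A = [[x + 19, 0, 0, 16], [16, x + 3, 0, 16], [7, -8, x - 5, -1], [-24, 0, 0, x - 21]].

Expanding det(xI - A) along the first row:
det(xI - A) = + (x + 19)·det([[x + 3, 0, 16], [-8, x - 5, -1], [0, 0, x - 21]]) - (0)·det([[16, 0, 16], [7, x - 5, -1], [-24, 0, x - 21]]) + (0)·det([[16, x + 3, 16], [7, -8, -1], [-24, 0, x - 21]]) - (16)·det([[16, x + 3, 0], [7, -8, x - 5], [-24, 0, 0]]).

Evaluating gives χ_A(x) = x^4 - 4x^3 - 26x^2 + 60x + 225 = (x - 5)^2(x + 3)^2.

χ_A(x) = (x - 5)^2(x + 3)^2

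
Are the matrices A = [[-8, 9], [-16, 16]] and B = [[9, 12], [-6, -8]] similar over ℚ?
No.

trace(A) = 8 but trace(B) = 1. The trace is a similarity invariant, so A and B are not similar.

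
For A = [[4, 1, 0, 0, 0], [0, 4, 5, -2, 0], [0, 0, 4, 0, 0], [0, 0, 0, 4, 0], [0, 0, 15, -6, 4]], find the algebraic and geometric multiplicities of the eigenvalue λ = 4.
algebraic multiplicity 5, geometric multiplicity 3

The characteristic polynomial is (x - 4)^5, so the factor x - 4 appears with exponent 5: the algebraic multiplicity is 5.

rank(A - 4I) = 2, so the eigenspace has dimension 5 - 2 = 3: the geometric multiplicity is 3.

Since 3 < 5, A is not diagonalizable.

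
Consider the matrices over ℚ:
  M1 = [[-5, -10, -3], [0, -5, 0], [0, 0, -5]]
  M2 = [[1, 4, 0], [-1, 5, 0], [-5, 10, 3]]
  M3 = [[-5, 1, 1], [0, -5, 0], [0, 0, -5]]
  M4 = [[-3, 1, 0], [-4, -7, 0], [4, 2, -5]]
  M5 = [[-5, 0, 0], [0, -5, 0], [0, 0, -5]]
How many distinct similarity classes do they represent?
Characteristic polynomials: χ_{M1} = (x + 5)^3, χ_{M2} = (x - 3)^3, χ_{M3} = (x + 5)^3, χ_{M4} = (x + 5)^3, χ_{M5} = (x + 5)^3.

{M1, M3, M4}: invariant factors x + 5, (x + 5)^2.

{M2}: invariant factors x - 3, (x - 3)^2.

{M5}: invariant factors x + 5, x + 5, x + 5.

Matrices are similar if and only if their invariant-factor lists agree; the partition into similarity classes is {M1, M3, M4}, {M2}, {M5}.

3 classes: {M1, M3, M4}, {M2}, {M5}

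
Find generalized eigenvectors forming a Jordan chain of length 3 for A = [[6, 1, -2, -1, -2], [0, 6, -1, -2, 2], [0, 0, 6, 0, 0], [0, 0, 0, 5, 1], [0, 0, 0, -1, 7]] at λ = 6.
We seek v_1 ∈ ker((A - 6I)^3) \ ker((A - 6I)^2), then set v_{i+1} = (A - 6I) v_i.

One such chain is v_1 = [[2, 1, -1, 1, 1]]^T, v_2 = [[0, 1, 0, 0, 0]]^T, v_3 = [[1, 0, 0, 0, 0]]^T. Check: (A - 6I) v_3 = [[0, 0, 0, 0, 0]]^T = 0.

v_1 = [[2, 1, -1, 1, 1]]^T, v_2 = [[0, 1, 0, 0, 0]]^T, v_3 = [[1, 0, 0, 0, 0]]^T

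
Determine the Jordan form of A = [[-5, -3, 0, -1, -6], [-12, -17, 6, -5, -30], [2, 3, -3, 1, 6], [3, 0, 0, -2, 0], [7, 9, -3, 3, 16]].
J = [[-3, 0, 0, 0, 0], [0, -2, 1, 0, 0], [0, 0, -2, 1, 0], [0, 0, 0, -2, 0], [0, 0, 0, 0, -2]]

The characteristic polynomial is det(xI - A) = (x + 2)^4(x + 3), so the eigenvalues are -3 (algebraic multiplicity 1), -2 (algebraic multiplicity 4).

For λ = -3: algebraic multiplicity 1 gives one 1×1 block.

For λ = -2: rank(A + 2I) = 3, rank((A + 2I)^2) = 2, rank((A + 2I)^3) = 1. The eigenspace has dimension 5 - 3 = 2, so there are 2 Jordan blocks; the rank sequence gives block sizes [3, 1].

Assembling the blocks gives the Jordan form J above.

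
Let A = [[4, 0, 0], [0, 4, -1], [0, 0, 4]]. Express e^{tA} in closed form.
A has Jordan form J = [[4, 1, 0], [0, 4, 0], [0, 0, 4]] with A = PJP^{-1}, so e^{tA} = P e^{tJ} P^{-1}.

For a Jordan block J_k(λ), e^{tJ_k(λ)} = e^{λt} · (I + tN + t^2 N^2/2! + ... + t^{k-1} N^{k-1}/(k-1)!) where N is the nilpotent superdiagonal part.

Assembling the blocks and conjugating back gives the entries of e^{tA} as shown above.

e^{tA} = [[e^{4*t}, 0, 0], [0, e^{4*t}, -t*e^{4*t}], [0, 0, e^{4*t}]]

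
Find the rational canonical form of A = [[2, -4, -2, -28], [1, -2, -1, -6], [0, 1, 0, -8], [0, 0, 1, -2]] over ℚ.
The invariant factors of A (the non-unit diagonal entries of the Smith normal form of xI - A over ℚ[x]) are (x^2 + x + 4)^2, each dividing the next. The characteristic polynomial is their product, (x^2 + x + 4)^2.

The rational canonical form is the block-diagonal matrix of companion matrices C(f_i):
R = [[0, 0, 0, -16], [1, 0, 0, -8], [0, 1, 0, -9], [0, 0, 1, -2]].

Note the characteristic polynomial does not split into linear factors over ℚ, so A has no Jordan form over ℚ; the rational canonical form exists over any field.

R = [[0, 0, 0, -16], [1, 0, 0, -8], [0, 1, 0, -9], [0, 0, 1, -2]]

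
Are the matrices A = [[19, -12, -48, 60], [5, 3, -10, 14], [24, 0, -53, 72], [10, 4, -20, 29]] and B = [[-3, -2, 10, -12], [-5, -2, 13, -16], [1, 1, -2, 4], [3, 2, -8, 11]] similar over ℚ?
trace(A) = -2 but trace(B) = 4. The trace is a similarity invariant, so A and B are not similar.

No.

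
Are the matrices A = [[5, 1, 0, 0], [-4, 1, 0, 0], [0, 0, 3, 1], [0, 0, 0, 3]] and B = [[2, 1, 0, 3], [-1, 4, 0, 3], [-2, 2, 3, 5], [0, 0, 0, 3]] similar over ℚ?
Yes.

Two matrices over a field are similar if and only if they have the same invariant factors.

Both A and B have characteristic polynomial (x - 3)^4 and minimal polynomial (x - 3)^2. Computing further, both have invariant factors (x - 3)^2, (x - 3)^2. Hence A and B are similar.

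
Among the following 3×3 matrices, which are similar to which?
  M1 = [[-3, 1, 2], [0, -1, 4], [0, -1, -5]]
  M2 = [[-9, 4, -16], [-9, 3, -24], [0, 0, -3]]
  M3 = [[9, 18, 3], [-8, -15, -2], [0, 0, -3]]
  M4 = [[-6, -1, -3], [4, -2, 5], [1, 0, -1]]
Characteristic polynomials: χ_{M1} = (x + 3)^3, χ_{M2} = (x + 3)^3, χ_{M3} = (x + 3)^3, χ_{M4} = (x + 3)^3.

{M1, M2, M3}: invariant factors x + 3, (x + 3)^2.

{M4}: invariant factors (x + 3)^3.

Matrices are similar if and only if their invariant-factor lists agree; the partition into similarity classes is {M1, M2, M3}, {M4}.

2 classes: {M1, M2, M3}, {M4}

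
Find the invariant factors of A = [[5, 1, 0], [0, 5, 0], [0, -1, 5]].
x - 5, (x - 5)^2

The Jordan structure of A has elementary divisors (x - 5)^2, (x - 5). Arranging the block sizes at each eigenvalue in decreasing order and taking row products gives the invariant factors.

Invariant factors (smallest first, each dividing the next): x - 5, (x - 5)^2.

Check: the last factor (x - 5)^2 is the minimal polynomial, and the product (x - 5)^3 is the characteristic polynomial.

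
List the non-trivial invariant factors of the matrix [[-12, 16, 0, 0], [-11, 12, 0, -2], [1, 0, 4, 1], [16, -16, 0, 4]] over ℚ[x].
x^2(x - 4)^2

The Jordan structure of A has elementary divisors x^2, (x - 4)^2. Arranging the block sizes at each eigenvalue in decreasing order and taking row products gives the invariant factors.

Invariant factors (smallest first, each dividing the next): x^2(x - 4)^2.

Check: the last factor x^2(x - 4)^2 is the minimal polynomial, and the product x^2(x - 4)^2 is the characteristic polynomial.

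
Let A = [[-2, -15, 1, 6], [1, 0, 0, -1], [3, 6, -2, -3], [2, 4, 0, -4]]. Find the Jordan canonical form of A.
J = [[-2, 1, 0, 0], [0, -2, 1, 0], [0, 0, -2, 0], [0, 0, 0, -2]]

The characteristic polynomial is det(xI - A) = (x + 2)^4, so the eigenvalues are -2 (algebraic multiplicity 4).

For λ = -2: rank(A + 2I) = 2, rank((A + 2I)^2) = 1, rank((A + 2I)^3) = 0. The eigenspace has dimension 4 - 2 = 2, so there are 2 Jordan blocks; the rank sequence gives block sizes [3, 1].

Assembling the blocks gives the Jordan form J above.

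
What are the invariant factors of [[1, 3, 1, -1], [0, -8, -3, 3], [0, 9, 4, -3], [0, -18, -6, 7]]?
x - 1, x - 1, (x - 1)^2

The Jordan structure of A has elementary divisors (x - 1)^2, (x - 1), (x - 1). Arranging the block sizes at each eigenvalue in decreasing order and taking row products gives the invariant factors.

Invariant factors (smallest first, each dividing the next): x - 1, x - 1, (x - 1)^2.

Check: the last factor (x - 1)^2 is the minimal polynomial, and the product (x - 1)^4 is the characteristic polynomial.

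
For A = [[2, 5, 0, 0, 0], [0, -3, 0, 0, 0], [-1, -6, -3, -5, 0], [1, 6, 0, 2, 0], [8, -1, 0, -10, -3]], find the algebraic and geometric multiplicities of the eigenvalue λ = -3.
algebraic multiplicity 3, geometric multiplicity 2

The characteristic polynomial is (x - 2)^2(x + 3)^3, so the factor x + 3 appears with exponent 3: the algebraic multiplicity is 3.

rank(A + 3I) = 3, so the eigenspace has dimension 5 - 3 = 2: the geometric multiplicity is 2.

Since 2 < 3, A is not diagonalizable.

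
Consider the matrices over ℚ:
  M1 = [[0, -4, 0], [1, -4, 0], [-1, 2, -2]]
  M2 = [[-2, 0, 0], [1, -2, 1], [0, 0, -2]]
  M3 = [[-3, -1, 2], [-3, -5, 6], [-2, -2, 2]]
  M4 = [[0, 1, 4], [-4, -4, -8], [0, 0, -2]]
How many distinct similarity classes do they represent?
1 class: {M1, M2, M3, M4}

Characteristic polynomials: χ_{M1} = (x + 2)^3, χ_{M2} = (x + 2)^3, χ_{M3} = (x + 2)^3, χ_{M4} = (x + 2)^3.

{M1, M2, M3, M4}: invariant factors x + 2, (x + 2)^2.

Matrices are similar if and only if their invariant-factor lists agree; the partition into similarity classes is {M1, M2, M3, M4}.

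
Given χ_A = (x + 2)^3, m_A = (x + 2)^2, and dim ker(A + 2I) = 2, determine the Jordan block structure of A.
Jordan blocks: (-2, 2), (-2, 1)

λ = -2: algebraic multiplicity 3 (exponent in χ_A), largest block size 2 (exponent in m_A), 2 blocks (geometric multiplicity). These force block sizes [2, 1].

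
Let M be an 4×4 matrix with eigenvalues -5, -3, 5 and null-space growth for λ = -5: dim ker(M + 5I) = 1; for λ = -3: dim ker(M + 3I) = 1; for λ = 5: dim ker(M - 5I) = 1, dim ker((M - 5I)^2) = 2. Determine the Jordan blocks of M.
λ = -5: successive nullity increments [1] count blocks of size ≥ k; block sizes are [1].
λ = -3: successive nullity increments [1] count blocks of size ≥ k; block sizes are [1].
λ = 5: successive nullity increments [1, 1] count blocks of size ≥ k; block sizes are [2].

Jordan blocks: (-5, 1), (-3, 1), (5, 2)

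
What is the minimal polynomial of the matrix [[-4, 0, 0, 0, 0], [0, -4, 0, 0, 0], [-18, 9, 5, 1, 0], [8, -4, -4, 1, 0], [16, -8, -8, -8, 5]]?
The characteristic polynomial factors as (x - 5)(x - 3)^2(x + 4)^2. The minimal polynomial is ∏(x - λ)^{k_λ} where k_λ is the size of the largest Jordan block at λ.

For λ = -4: rank(A + 4I) = 3, and the largest Jordan block has size 1 (the smallest k with rank((A + 4I)^k) = rank((A + 4I)^(k+1))).
For λ = 3: rank(A - 3I) = 4, and the largest Jordan block has size 2 (the smallest k with rank((A - 3I)^k) = rank((A - 3I)^(k+1))).
For λ = 5: rank(A - 5I) = 4, and the largest Jordan block has size 1 (the smallest k with rank((A - 5I)^k) = rank((A - 5I)^(k+1))).

So m_A(x) = (x - 5)(x - 3)^2(x + 4).

m_A(x) = (x - 5)(x - 3)^2(x + 4)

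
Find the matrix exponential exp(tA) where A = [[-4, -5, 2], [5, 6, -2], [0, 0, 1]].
e^{tA} = [[(1 - 5*t)*e^{t}, -5*t*e^{t}, 2*t*e^{t}], [5*t*e^{t}, (5*t + 1)*e^{t}, -2*t*e^{t}], [0, 0, e^{t}]]

A has Jordan form J = [[1, 1, 0], [0, 1, 0], [0, 0, 1]] with A = PJP^{-1}, so e^{tA} = P e^{tJ} P^{-1}.

For a Jordan block J_k(λ), e^{tJ_k(λ)} = e^{λt} · (I + tN + t^2 N^2/2! + ... + t^{k-1} N^{k-1}/(k-1)!) where N is the nilpotent superdiagonal part.

Assembling the blocks and conjugating back gives the entries of e^{tA} as shown above.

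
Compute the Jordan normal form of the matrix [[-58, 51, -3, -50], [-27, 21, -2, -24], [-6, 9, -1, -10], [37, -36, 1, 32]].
J = [[-4, 1, 0, 0], [0, -4, 1, 0], [0, 0, -4, 0], [0, 0, 0, 6]]

The characteristic polynomial is det(xI - A) = (x - 6)(x + 4)^3, so the eigenvalues are -4 (algebraic multiplicity 3), 6 (algebraic multiplicity 1).

For λ = -4: rank(A + 4I) = 3, rank((A + 4I)^2) = 2, rank((A + 4I)^3) = 1. The eigenspace has dimension 4 - 3 = 1, so there is 1 Jordan block; the rank sequence gives block sizes [3].

For λ = 6: algebraic multiplicity 1 gives one 1×1 block.

Assembling the blocks gives the Jordan form J above.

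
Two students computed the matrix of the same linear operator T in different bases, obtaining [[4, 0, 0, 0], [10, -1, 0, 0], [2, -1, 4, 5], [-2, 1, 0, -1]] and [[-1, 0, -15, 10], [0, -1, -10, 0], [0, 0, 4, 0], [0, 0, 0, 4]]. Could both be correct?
No.

Both have characteristic polynomial (x - 4)^2(x + 1)^2, but the minimal polynomial of A is (x - 4)(x + 1)^2 while the minimal polynomial of B is (x - 4)(x + 1). The minimal polynomial is a similarity invariant, so A and B are not similar.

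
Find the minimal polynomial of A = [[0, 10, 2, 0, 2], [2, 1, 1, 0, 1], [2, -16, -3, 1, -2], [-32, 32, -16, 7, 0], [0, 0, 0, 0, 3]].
m_A(x) = (x - 3)^3(x + 4)

The characteristic polynomial factors as (x - 3)^4(x + 4). The minimal polynomial is ∏(x - λ)^{k_λ} where k_λ is the size of the largest Jordan block at λ.

For λ = -4: rank(A + 4I) = 4, and the largest Jordan block has size 1 (the smallest k with rank((A + 4I)^k) = rank((A + 4I)^(k+1))).
For λ = 3: rank(A - 3I) = 3, and the largest Jordan block has size 3 (the smallest k with rank((A - 3I)^k) = rank((A - 3I)^(k+1))).

So m_A(x) = (x - 3)^3(x + 4).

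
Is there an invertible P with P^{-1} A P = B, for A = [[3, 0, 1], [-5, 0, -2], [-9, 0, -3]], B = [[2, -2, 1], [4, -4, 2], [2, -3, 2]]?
Yes.

Two matrices over a field are similar if and only if they have the same invariant factors.

Both A and B have characteristic polynomial x^3 and minimal polynomial x^3. Computing further, both have invariant factors x^3. Hence A and B are similar.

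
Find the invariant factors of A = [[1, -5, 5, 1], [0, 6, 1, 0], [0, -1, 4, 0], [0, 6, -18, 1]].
The Jordan structure of A has elementary divisors (x - 1)^2, (x - 5)^2. Arranging the block sizes at each eigenvalue in decreasing order and taking row products gives the invariant factors.

Invariant factors (smallest first, each dividing the next): (x - 5)^2(x - 1)^2.

Check: the last factor (x - 5)^2(x - 1)^2 is the minimal polynomial, and the product (x - 5)^2(x - 1)^2 is the characteristic polynomial.

(x - 5)^2(x - 1)^2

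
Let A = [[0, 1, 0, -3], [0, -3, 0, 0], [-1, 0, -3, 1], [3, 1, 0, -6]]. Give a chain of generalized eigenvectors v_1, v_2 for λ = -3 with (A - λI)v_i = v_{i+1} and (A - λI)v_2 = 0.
We seek v_1 ∈ ker((A + 3I)^2) \ ker(A + 3I), then set v_{i+1} = (A + 3I) v_i.

One such chain is v_1 = [[-1, 1, 0, -1]]^T, v_2 = [[1, 0, 0, 1]]^T. Check: (A + 3I) v_2 = [[0, 0, 0, 0]]^T = 0.

v_1 = [[-1, 1, 0, -1]]^T, v_2 = [[1, 0, 0, 1]]^T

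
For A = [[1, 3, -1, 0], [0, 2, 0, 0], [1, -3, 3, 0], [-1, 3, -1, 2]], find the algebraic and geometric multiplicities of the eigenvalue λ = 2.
algebraic multiplicity 4, geometric multiplicity 3

The characteristic polynomial is (x - 2)^4, so the factor x - 2 appears with exponent 4: the algebraic multiplicity is 4.

rank(A - 2I) = 1, so the eigenspace has dimension 4 - 1 = 3: the geometric multiplicity is 3.

Since 3 < 4, A is not diagonalizable.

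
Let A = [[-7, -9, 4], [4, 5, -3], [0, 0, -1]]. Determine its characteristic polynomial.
χ_A(x) = (x + 1)^3

xI - A = [[x + 7, 9, -4], [-4, x - 5, 3], [0, 0, x + 1]].

Expanding det(xI - A) along the first row:
det(xI - A) = + (x + 7)·det([[x - 5, 3], [0, x + 1]]) - (9)·det([[-4, 3], [0, x + 1]]) + (-4)·det([[-4, x - 5], [0, 0]]).

Evaluating gives χ_A(x) = x^3 + 3x^2 + 3x + 1 = (x + 1)^3.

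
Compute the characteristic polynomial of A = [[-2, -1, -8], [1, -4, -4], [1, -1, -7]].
χ_A(x) = (x + 3)(x + 5)^2

xI - A = [[x + 2, 1, 8], [-1, x + 4, 4], [-1, 1, x + 7]].

Expanding det(xI - A) along the first row:
det(xI - A) = + (x + 2)·det([[x + 4, 4], [1, x + 7]]) - (1)·det([[-1, 4], [-1, x + 7]]) + (8)·det([[-1, x + 4], [-1, 1]]).

Evaluating gives χ_A(x) = x^3 + 13x^2 + 55x + 75 = (x + 3)(x + 5)^2.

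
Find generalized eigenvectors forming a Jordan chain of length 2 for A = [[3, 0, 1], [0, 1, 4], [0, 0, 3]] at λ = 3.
We seek v_1 ∈ ker((A - 3I)^2) \ ker(A - 3I), then set v_{i+1} = (A - 3I) v_i.

One such chain is v_1 = [[-4, 2, 1]]^T, v_2 = [[1, 0, 0]]^T. Check: (A - 3I) v_2 = [[0, 0, 0]]^T = 0.

v_1 = [[-4, 2, 1]]^T, v_2 = [[1, 0, 0]]^T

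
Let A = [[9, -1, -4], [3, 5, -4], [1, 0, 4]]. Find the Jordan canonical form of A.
The characteristic polynomial is det(xI - A) = (x - 6)^3, so the eigenvalues are 6 (algebraic multiplicity 3).

For λ = 6: rank(A - 6I) = 2, rank((A - 6I)^2) = 1, rank((A - 6I)^3) = 0. The eigenspace has dimension 3 - 2 = 1, so there is 1 Jordan block; the rank sequence gives block sizes [3].

Assembling the blocks gives the Jordan form J above.

J = [[6, 1, 0], [0, 6, 1], [0, 0, 6]]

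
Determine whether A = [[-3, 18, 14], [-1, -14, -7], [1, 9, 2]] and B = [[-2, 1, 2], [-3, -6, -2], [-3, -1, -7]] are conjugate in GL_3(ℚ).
Two matrices over a field are similar if and only if they have the same invariant factors.

Both A and B have characteristic polynomial (x + 5)^3 and minimal polynomial (x + 5)^2. Computing further, both have invariant factors x + 5, (x + 5)^2. Hence A and B are similar.

Yes.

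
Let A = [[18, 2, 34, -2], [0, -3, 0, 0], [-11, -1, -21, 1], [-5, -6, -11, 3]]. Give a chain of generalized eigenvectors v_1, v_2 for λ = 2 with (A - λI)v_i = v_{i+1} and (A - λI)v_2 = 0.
v_1 = [[0, 0, 0, 1]]^T, v_2 = [[-2, 0, 1, 1]]^T

We seek v_1 ∈ ker((A - 2I)^2) \ ker(A - 2I), then set v_{i+1} = (A - 2I) v_i.

One such chain is v_1 = [[0, 0, 0, 1]]^T, v_2 = [[-2, 0, 1, 1]]^T. Check: (A - 2I) v_2 = [[0, 0, 0, 0]]^T = 0.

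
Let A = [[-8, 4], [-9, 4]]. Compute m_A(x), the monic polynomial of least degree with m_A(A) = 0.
The characteristic polynomial factors as (x + 2)^2. The minimal polynomial is ∏(x - λ)^{k_λ} where k_λ is the size of the largest Jordan block at λ.

For λ = -2: rank(A + 2I) = 1, and the largest Jordan block has size 2 (the smallest k with rank((A + 2I)^k) = rank((A + 2I)^(k+1))).

So m_A(x) = (x + 2)^2.

m_A(x) = (x + 2)^2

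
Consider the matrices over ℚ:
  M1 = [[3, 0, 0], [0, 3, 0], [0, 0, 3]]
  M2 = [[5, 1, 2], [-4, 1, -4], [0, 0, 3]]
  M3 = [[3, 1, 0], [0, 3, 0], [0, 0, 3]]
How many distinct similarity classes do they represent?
2 classes: {M1}, {M2, M3}

Characteristic polynomials: χ_{M1} = (x - 3)^3, χ_{M2} = (x - 3)^3, χ_{M3} = (x - 3)^3.

{M1}: invariant factors x - 3, x - 3, x - 3.

{M2, M3}: invariant factors x - 3, (x - 3)^2.

Matrices are similar if and only if their invariant-factor lists agree; the partition into similarity classes is {M1}, {M2, M3}.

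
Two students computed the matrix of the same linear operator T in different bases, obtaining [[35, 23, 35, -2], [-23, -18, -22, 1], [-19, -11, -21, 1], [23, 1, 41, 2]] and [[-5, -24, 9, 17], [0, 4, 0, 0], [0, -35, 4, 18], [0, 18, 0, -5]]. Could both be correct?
Yes.

Two matrices over a field are similar if and only if they have the same invariant factors.

Both A and B have characteristic polynomial (x - 4)^2(x + 5)^2 and minimal polynomial (x - 4)^2(x + 5)^2. Computing further, both have invariant factors (x - 4)^2(x + 5)^2. Hence A and B are similar.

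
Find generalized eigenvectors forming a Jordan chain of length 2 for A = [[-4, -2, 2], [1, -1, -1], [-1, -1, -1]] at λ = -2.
We seek v_1 ∈ ker((A + 2I)^2) \ ker(A + 2I), then set v_{i+1} = (A + 2I) v_i.

One such chain is v_1 = [[-3, 3, -1]]^T, v_2 = [[-2, 1, -1]]^T. Check: (A + 2I) v_2 = [[0, 0, 0]]^T = 0.

v_1 = [[-3, 3, -1]]^T, v_2 = [[-2, 1, -1]]^T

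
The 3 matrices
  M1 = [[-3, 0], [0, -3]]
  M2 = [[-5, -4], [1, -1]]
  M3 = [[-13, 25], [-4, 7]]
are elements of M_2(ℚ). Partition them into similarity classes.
2 classes: {M1}, {M2, M3}

Characteristic polynomials: χ_{M1} = (x + 3)^2, χ_{M2} = (x + 3)^2, χ_{M3} = (x + 3)^2.

{M1}: invariant factors x + 3, x + 3.

{M2, M3}: invariant factors (x + 3)^2.

Matrices are similar if and only if their invariant-factor lists agree; the partition into similarity classes is {M1}, {M2, M3}.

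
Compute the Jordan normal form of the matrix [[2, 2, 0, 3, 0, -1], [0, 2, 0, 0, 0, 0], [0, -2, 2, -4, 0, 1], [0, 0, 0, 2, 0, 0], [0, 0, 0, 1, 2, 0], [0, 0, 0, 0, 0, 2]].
J = [[2, 1, 0, 0, 0, 0], [0, 2, 0, 0, 0, 0], [0, 0, 2, 1, 0, 0], [0, 0, 0, 2, 0, 0], [0, 0, 0, 0, 2, 0], [0, 0, 0, 0, 0, 2]]

The characteristic polynomial is det(xI - A) = (x - 2)^6, so the eigenvalues are 2 (algebraic multiplicity 6).

For λ = 2: rank(A - 2I) = 2, rank((A - 2I)^2) = 0. The eigenspace has dimension 6 - 2 = 4, so there are 4 Jordan blocks; the rank sequence gives block sizes [2, 2, 1, 1].

Assembling the blocks gives the Jordan form J above.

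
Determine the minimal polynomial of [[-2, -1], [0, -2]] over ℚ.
The characteristic polynomial factors as (x + 2)^2. The minimal polynomial is ∏(x - λ)^{k_λ} where k_λ is the size of the largest Jordan block at λ.

For λ = -2: rank(A + 2I) = 1, and the largest Jordan block has size 2 (the smallest k with rank((A + 2I)^k) = rank((A + 2I)^(k+1))).

So m_A(x) = (x + 2)^2.

m_A(x) = (x + 2)^2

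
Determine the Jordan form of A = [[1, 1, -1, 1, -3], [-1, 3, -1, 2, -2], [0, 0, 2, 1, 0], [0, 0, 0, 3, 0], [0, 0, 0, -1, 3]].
J = [[2, 1, 0, 0, 0], [0, 2, 0, 0, 0], [0, 0, 2, 0, 0], [0, 0, 0, 3, 1], [0, 0, 0, 0, 3]]

The characteristic polynomial is det(xI - A) = (x - 3)^2(x - 2)^3, so the eigenvalues are 2 (algebraic multiplicity 3), 3 (algebraic multiplicity 2).

For λ = 2: rank(A - 2I) = 3, rank((A - 2I)^2) = 2. The eigenspace has dimension 5 - 3 = 2, so there are 2 Jordan blocks; the rank sequence gives block sizes [2, 1].

For λ = 3: rank(A - 3I) = 4, rank((A - 3I)^2) = 3. The eigenspace has dimension 5 - 4 = 1, so there is 1 Jordan block; the rank sequence gives block sizes [2].

Assembling the blocks gives the Jordan form J above.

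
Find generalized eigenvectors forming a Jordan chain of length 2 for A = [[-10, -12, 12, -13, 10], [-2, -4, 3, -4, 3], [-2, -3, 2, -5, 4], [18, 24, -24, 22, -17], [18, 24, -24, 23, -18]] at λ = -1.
We seek v_1 ∈ ker((A + I)^2) \ ker(A + I), then set v_{i+1} = (A + I) v_i.

One such chain is v_1 = [[2, 0, 1, -2, -2]]^T, v_2 = [[0, 1, 1, 0, 0]]^T. Check: (A + I) v_2 = [[0, 0, 0, 0, 0]]^T = 0.

v_1 = [[2, 0, 1, -2, -2]]^T, v_2 = [[0, 1, 1, 0, 0]]^T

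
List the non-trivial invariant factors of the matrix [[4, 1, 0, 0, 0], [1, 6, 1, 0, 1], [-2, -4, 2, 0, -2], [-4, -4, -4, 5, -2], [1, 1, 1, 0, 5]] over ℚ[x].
The Jordan structure of A has elementary divisors (x - 4)^2, (x - 4), (x - 5), (x - 5). Arranging the block sizes at each eigenvalue in decreasing order and taking row products gives the invariant factors.

Invariant factors (smallest first, each dividing the next): (x - 5)(x - 4), (x - 5)(x - 4)^2.

Check: the last factor (x - 5)(x - 4)^2 is the minimal polynomial, and the product (x - 5)^2(x - 4)^3 is the characteristic polynomial.

(x - 5)(x - 4), (x - 5)(x - 4)^2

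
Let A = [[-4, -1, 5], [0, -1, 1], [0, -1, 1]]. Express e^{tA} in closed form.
A has Jordan form J = [[-4, 0, 0], [0, 0, 1], [0, 0, 0]] with A = PJP^{-1}, so e^{tA} = P e^{tJ} P^{-1}.

For a Jordan block J_k(λ), e^{tJ_k(λ)} = e^{λt} · (I + tN + t^2 N^2/2! + ... + t^{k-1} N^{k-1}/(k-1)!) where N is the nilpotent superdiagonal part.

Assembling the blocks and conjugating back gives the entries of e^{tA} as shown above.

e^{tA} = [[e^{-4*t}, -t, t + 1 - e^{-4*t}], [0, 1 - t, t], [0, -t, t + 1]]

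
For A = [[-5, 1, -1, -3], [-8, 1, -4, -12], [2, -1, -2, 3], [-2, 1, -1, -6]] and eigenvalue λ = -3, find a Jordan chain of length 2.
v_1 = [[1, 11, -1, 3]]^T, v_2 = [[1, 4, -1, 1]]^T

We seek v_1 ∈ ker((A + 3I)^2) \ ker(A + 3I), then set v_{i+1} = (A + 3I) v_i.

One such chain is v_1 = [[1, 11, -1, 3]]^T, v_2 = [[1, 4, -1, 1]]^T. Check: (A + 3I) v_2 = [[0, 0, 0, 0]]^T = 0.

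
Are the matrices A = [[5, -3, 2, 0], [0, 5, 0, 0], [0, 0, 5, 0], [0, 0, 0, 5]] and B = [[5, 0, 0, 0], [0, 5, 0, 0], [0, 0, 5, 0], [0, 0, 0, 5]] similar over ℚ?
Both have characteristic polynomial (x - 5)^4, but the minimal polynomial of A is (x - 5)^2 while the minimal polynomial of B is x - 5. The minimal polynomial is a similarity invariant, so A and B are not similar.

No.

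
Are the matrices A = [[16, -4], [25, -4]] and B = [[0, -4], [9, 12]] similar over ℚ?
Two matrices over a field are similar if and only if they have the same invariant factors.

Both A and B have characteristic polynomial (x - 6)^2 and minimal polynomial (x - 6)^2. Computing further, both have invariant factors (x - 6)^2. Hence A and B are similar.

Yes.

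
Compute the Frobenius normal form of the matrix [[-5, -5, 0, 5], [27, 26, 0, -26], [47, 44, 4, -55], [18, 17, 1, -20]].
R = [[0, 0, 0, 5], [1, 0, 0, -21], [0, 1, 0, 4], [0, 0, 1, 5]]

The invariant factors of A (the non-unit diagonal entries of the Smith normal form of xI - A over ℚ[x]) are (x - 5)(x^3 - 4x + 1), each dividing the next. The characteristic polynomial is their product, (x - 5)(x^3 - 4x + 1).

The rational canonical form is the block-diagonal matrix of companion matrices C(f_i):
R = [[0, 0, 0, 5], [1, 0, 0, -21], [0, 1, 0, 4], [0, 0, 1, 5]].

Note the characteristic polynomial does not split into linear factors over ℚ, so A has no Jordan form over ℚ; the rational canonical form exists over any field.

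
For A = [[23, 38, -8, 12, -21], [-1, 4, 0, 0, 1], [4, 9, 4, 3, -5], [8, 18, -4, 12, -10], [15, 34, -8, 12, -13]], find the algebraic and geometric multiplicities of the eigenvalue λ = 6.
The characteristic polynomial is (x - 6)^5, so the factor x - 6 appears with exponent 5: the algebraic multiplicity is 5.

rank(A - 6I) = 2, so the eigenspace has dimension 5 - 2 = 3: the geometric multiplicity is 3.

Since 3 < 5, A is not diagonalizable.

algebraic multiplicity 5, geometric multiplicity 3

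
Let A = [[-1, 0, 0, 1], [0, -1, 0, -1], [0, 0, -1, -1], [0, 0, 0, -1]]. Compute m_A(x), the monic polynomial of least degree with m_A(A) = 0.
The characteristic polynomial factors as (x + 1)^4. The minimal polynomial is ∏(x - λ)^{k_λ} where k_λ is the size of the largest Jordan block at λ.

For λ = -1: rank(A + I) = 1, and the largest Jordan block has size 2 (the smallest k with rank((A + I)^k) = rank((A + I)^(k+1))).

So m_A(x) = (x + 1)^2.

m_A(x) = (x + 1)^2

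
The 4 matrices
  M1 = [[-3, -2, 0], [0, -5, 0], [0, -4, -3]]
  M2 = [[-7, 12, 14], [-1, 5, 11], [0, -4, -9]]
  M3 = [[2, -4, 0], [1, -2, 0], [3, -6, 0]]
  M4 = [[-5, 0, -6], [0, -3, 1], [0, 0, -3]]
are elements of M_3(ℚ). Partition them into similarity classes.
3 classes: {M1}, {M2, M4}, {M3}

Characteristic polynomials: χ_{M1} = (x + 3)^2(x + 5), χ_{M2} = (x + 3)^2(x + 5), χ_{M3} = x^3, χ_{M4} = (x + 3)^2(x + 5).

{M1}: invariant factors x + 3, (x + 3)(x + 5).

{M2, M4}: invariant factors (x + 3)^2(x + 5).

{M3}: invariant factors x, x^2.

Matrices are similar if and only if their invariant-factor lists agree; the partition into similarity classes is {M1}, {M2, M4}, {M3}.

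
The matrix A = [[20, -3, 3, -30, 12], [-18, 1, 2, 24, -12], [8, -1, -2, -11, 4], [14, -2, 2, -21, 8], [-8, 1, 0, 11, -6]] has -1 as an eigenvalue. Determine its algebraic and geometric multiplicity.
The characteristic polynomial is (x + 1)^2(x + 2)^3, so the factor x + 1 appears with exponent 2: the algebraic multiplicity is 2.

rank(A + I) = 3, so the eigenspace has dimension 5 - 3 = 2: the geometric multiplicity is 2.

algebraic multiplicity 2, geometric multiplicity 2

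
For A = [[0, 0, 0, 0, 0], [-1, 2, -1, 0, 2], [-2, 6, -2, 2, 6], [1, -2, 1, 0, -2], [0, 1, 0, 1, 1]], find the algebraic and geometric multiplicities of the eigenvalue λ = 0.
The characteristic polynomial is x^4(x - 1), so the factor x appears with exponent 4: the algebraic multiplicity is 4.

rank(A) = 2, so the eigenspace has dimension 5 - 2 = 3: the geometric multiplicity is 3.

Since 3 < 4, A is not diagonalizable.

algebraic multiplicity 4, geometric multiplicity 3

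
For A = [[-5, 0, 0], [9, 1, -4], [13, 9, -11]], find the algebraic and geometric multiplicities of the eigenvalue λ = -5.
algebraic multiplicity 3, geometric multiplicity 1

The characteristic polynomial is (x + 5)^3, so the factor x + 5 appears with exponent 3: the algebraic multiplicity is 3.

rank(A + 5I) = 2, so the eigenspace has dimension 3 - 2 = 1: the geometric multiplicity is 1.

Since 1 < 3, A is not diagonalizable.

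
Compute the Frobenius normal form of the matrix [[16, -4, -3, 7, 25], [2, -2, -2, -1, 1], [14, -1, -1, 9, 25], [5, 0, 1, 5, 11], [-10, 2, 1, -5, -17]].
The invariant factors of A (the non-unit diagonal entries of the Smith normal form of xI - A over ℚ[x]) are (x - 3)(x + 2)(x^3 + x - 3), each dividing the next. The characteristic polynomial is their product, (x - 3)(x + 2)(x^3 + x - 3).

The rational canonical form is the block-diagonal matrix of companion matrices C(f_i):
R = [[0, 0, 0, 0, -18], [1, 0, 0, 0, 3], [0, 1, 0, 0, 4], [0, 0, 1, 0, 5], [0, 0, 0, 1, 1]].

Note the characteristic polynomial does not split into linear factors over ℚ, so A has no Jordan form over ℚ; the rational canonical form exists over any field.

R = [[0, 0, 0, 0, -18], [1, 0, 0, 0, 3], [0, 1, 0, 0, 4], [0, 0, 1, 0, 5], [0, 0, 0, 1, 1]]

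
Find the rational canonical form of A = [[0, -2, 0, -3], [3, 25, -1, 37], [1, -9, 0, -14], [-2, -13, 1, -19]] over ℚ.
The invariant factors of A (the non-unit diagonal entries of the Smith normal form of xI - A over ℚ[x]) are (x^2 - 3x + 1)^2, each dividing the next. The characteristic polynomial is their product, (x^2 - 3x + 1)^2.

The rational canonical form is the block-diagonal matrix of companion matrices C(f_i):
R = [[0, 0, 0, -1], [1, 0, 0, 6], [0, 1, 0, -11], [0, 0, 1, 6]].

Note the characteristic polynomial does not split into linear factors over ℚ, so A has no Jordan form over ℚ; the rational canonical form exists over any field.

R = [[0, 0, 0, -1], [1, 0, 0, 6], [0, 1, 0, -11], [0, 0, 1, 6]]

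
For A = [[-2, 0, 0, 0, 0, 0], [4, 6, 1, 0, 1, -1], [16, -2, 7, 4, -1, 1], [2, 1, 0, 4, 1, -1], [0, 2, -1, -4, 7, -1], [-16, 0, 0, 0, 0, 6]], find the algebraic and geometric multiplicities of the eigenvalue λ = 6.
algebraic multiplicity 5, geometric multiplicity 3

The characteristic polynomial is (x - 6)^5(x + 2), so the factor x - 6 appears with exponent 5: the algebraic multiplicity is 5.

rank(A - 6I) = 3, so the eigenspace has dimension 6 - 3 = 3: the geometric multiplicity is 3.

Since 3 < 5, A is not diagonalizable.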